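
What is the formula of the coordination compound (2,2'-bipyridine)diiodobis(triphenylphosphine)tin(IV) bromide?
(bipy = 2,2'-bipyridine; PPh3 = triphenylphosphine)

Ligands: 1 2,2'-bipyridine (bipy, neutral), 2 triphenylphosphine (PPh3, neutral), 2 iodo (I, -1). Ligand charge sum = -2.
With Sn in oxidation state +4, the complex ion is [Sn...]^2+.
Charge balance with bromide (-1) requires 1 complex ion per 2 bromide.

[Sn(bipy)I2(PPh3)2]Br2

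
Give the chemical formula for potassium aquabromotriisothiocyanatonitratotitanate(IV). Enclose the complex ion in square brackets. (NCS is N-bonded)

K[TiBr(H2O)(NCS)3(NO3)]

Ligands: 1 bromo (Br, -1), 1 aqua (H2O, neutral), 3 isothiocyanato (NCS, -1), 1 nitrato (NO3, -1). Ligand charge sum = -5.
With Ti in oxidation state +4, the complex ion is [Ti...]^1−.
Charge balance with potassium (+1) requires 1 complex ion per 1 potassium.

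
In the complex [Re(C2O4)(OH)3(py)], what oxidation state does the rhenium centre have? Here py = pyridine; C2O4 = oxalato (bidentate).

+5

No counter-ion: the bracketed complex is neutral.
Ligand charges: 1×py neutral; 3×OH = -3; 1×C2O4 = -2; sum -5.
Re + (-5) = 0 ⇒ Re is +5.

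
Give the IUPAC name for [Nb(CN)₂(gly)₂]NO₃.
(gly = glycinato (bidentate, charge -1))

dicyanobis(glycinato)niobium(V) nitrate

The 1 nitrate counter-ion carries a total charge of -1, so each complex ion is 1+.
Ligand charges: 2×glycinato (-1 each), 2×cyano (-1 each); total -4. So Nb + (-4) = 1+, giving Nb = +5.
Ligands are named alphabetically: cyano before glycinato.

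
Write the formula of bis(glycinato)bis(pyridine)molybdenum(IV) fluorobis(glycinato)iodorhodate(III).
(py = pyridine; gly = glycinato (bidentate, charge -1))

Cation [Mo…]: ligand charges -2, Mo(IV) ⇒ ion charge 2+.
Anion [Rh…]: ligand charges -4, Rh(III) ⇒ ion charge 1−.
One 2+ cation requires 2 of the 1− anion.

[Mo(gly)2(py)2][RhF(gly)2I]2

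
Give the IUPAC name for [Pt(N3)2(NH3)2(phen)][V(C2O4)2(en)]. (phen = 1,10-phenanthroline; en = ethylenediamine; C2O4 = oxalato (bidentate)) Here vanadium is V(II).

Both ions are complex: the cation is named first with the plain metal name, the anion second with the -ate form; each ion's ligands are alphabetised independently.
V is given as +2; the anion's ligand charges sum to -4, so the complex anion is 2−.
A 1:1 salt means the cation carries the equal and opposite charge, 2+.
Cation: ligand charges sum to -2; for the ion to be 2+, Pt = +4.

diamminediazido(1,10-phenanthroline)platinum(IV) (ethylenediamine)dioxalatovanadate(II)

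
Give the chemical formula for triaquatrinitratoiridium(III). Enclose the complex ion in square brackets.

[Ir(H2O)3(NO3)3]

Ligands: 3 nitrato (NO3, -1), 3 aqua (H2O, neutral). Ligand charge sum = -3.
With Ir in oxidation state +3, the complex ion is [Ir...].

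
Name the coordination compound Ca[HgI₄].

calcium tetraiodomercurate(II)

The 1 calcium counter-ion carries a total charge of +2, so each complex ion is 2−.
Ligand charges: 4×iodo (-1 each); total -4. So Hg + (-4) = 2−, giving Hg = +2.
The complex ion is anionic, so mercury takes the -ate form mercurate(II).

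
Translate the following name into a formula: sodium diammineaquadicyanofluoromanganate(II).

Na[Mn(CN)2F(H2O)(NH3)2]

Ligands: 2 cyano (CN, -1), 1 fluoro (F, -1), 2 ammine (NH3, neutral), 1 aqua (H2O, neutral). Ligand charge sum = -3.
Charge balance with sodium (+1) requires 1 complex ion per 1 sodium.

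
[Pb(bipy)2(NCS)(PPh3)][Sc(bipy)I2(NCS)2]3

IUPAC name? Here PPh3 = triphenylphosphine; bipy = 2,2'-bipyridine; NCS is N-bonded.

Both ions are complex: the cation is named first with the plain metal name, the anion second with the -ate form; each ion's ligands are alphabetised independently.
Scandium is always +3 in its complexes; the anion's ligand charges sum to -4, so the complex anion is 1−.
With 3 anions per cation, the cation must be 3×1 = 3+.
Cation: ligand charges sum to -1; for the ion to be 3+, Pb = +4.

bis(2,2'-bipyridine)isothiocyanato(triphenylphosphine)lead(IV) (2,2'-bipyridine)diiododiisothiocyanatoscandate(III)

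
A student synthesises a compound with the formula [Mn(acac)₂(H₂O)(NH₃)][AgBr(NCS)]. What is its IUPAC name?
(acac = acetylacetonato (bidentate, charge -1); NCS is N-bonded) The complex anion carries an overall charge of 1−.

bis(acetylacetonato)ammineaquamanganese(III) bromoisothiocyanatoargentate(I)

The complex anion is given as 1−; its ligand charges sum to -2, so Ag = +1.
A 1:1 salt means the cation carries the equal and opposite charge, 1+.
Cation: ligand charges sum to -2; for the ion to be 1+, Mn = +3.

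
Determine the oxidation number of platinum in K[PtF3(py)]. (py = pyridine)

+2

1 potassium outside the brackets (+1 each) → the complex ion is 1−.
Ligand charges: 1×py neutral; 3×F = -3; sum -3.
Pt + (-3) = 1− ⇒ Pt is +2.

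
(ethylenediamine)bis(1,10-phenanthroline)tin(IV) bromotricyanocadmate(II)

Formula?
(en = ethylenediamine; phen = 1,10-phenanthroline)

[Sn(en)(phen)2][CdBr(CN)3]2

Cation [Sn…]: ligand charges 0, Sn(IV) ⇒ ion charge 4+.
Anion [Cd…]: ligand charges -4, Cd(II) ⇒ ion charge 2−.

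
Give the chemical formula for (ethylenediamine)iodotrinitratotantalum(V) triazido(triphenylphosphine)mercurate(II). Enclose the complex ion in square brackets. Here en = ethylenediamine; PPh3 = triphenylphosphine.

[Ta(en)I(NO3)3][Hg(N3)3(PPh3)]

Cation [Ta…]: ligand charges -4, Ta(V) ⇒ ion charge 1+.
Anion [Hg…]: ligand charges -3, Hg(II) ⇒ ion charge 1−.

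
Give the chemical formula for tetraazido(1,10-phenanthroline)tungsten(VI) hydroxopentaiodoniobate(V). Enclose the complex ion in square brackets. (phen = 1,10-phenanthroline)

Cation [W…]: ligand charges -4, W(VI) ⇒ ion charge 2+.
Anion [Nb…]: ligand charges -6, Nb(V) ⇒ ion charge 1−.
One 2+ cation requires 2 of the 1− anion.

[W(N3)4(phen)][NbI5(OH)]2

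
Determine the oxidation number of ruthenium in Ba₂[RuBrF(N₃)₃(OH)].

+2

2 barium outside the brackets (+2 each) → the complex ion is 4−.
Ligand charges: 1×F = -1; 3×N3 = -3; 1×OH = -1; 1×Br = -1; sum -6.
Ru + (-6) = 4− ⇒ Ru is +2.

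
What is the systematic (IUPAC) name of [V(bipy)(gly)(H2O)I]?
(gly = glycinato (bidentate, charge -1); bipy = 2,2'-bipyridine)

aqua(2,2'-bipyridine)(glycinato)iodovanadium(II)

There is no counter-ion, so the complex is neutral overall.
Ligand charges: 1×glycinato (-1 each), 1×iodo (-1 each), 1×aqua (neutral), 1×2,2'-bipyridine (neutral); total -2. So V + (-2) = 0, giving V = +2.
Ligands are named alphabetically: aqua before bipyridine before glycinato before iodo.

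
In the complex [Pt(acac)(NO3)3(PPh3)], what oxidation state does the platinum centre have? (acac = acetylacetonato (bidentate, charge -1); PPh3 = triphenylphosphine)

+4

No counter-ion: the bracketed complex is neutral.
Ligand charges: 1×acac = -1; 1×PPh3 neutral; 3×NO3 = -3; sum -4.
Pt + (-4) = 0 ⇒ Pt is +4.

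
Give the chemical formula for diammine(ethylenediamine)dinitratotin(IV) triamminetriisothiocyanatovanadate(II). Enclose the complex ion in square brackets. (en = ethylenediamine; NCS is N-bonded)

Cation [Sn…]: ligand charges -2, Sn(IV) ⇒ ion charge 2+.
Anion [V…]: ligand charges -3, V(II) ⇒ ion charge 1−.

[Sn(en)(NH3)2(NO3)2][V(NCS)3(NH3)3]2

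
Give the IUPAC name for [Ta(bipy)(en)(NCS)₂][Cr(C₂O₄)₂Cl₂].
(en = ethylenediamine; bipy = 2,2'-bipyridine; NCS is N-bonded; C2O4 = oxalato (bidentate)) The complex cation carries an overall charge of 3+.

(2,2'-bipyridine)(ethylenediamine)diisothiocyanatotantalum(V) dichlorodioxalatochromate(III)

Both ions are complex: the cation is named first with the plain metal name, the anion second with the -ate form; each ion's ligands are alphabetised independently.
The complex cation is given as 3+; its ligand charges sum to -2, so Ta = +5.
A 1:1 salt means the anion carries the equal and opposite charge, 3−.
Anion: ligand charges sum to -6; for the ion to be 3−, Cr = +3.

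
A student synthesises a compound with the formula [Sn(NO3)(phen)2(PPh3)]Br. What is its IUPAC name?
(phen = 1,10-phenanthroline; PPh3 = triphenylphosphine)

nitratobis(1,10-phenanthroline)(triphenylphosphine)tin(II) bromide

The 1 bromide counter-ion carries a total charge of -1, so each complex ion is 1+.
Ligand charges: 2×1,10-phenanthroline (neutral), 1×nitrato (-1 each), 1×triphenylphosphine (neutral); total -1. So Sn + (-1) = 1+, giving Sn = +2.
Ligands are named alphabetically: nitrato before phenanthroline before triphenylphosphine.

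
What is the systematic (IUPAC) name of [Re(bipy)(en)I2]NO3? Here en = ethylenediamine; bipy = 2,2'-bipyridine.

(2,2'-bipyridine)(ethylenediamine)diiodorhenium(III) nitrate

The 1 nitrate counter-ion carries a total charge of -1, so each complex ion is 1+.
Ligand charges: 1×ethylenediamine (neutral), 1×2,2'-bipyridine (neutral), 2×iodo (-1 each); total -2. So Re + (-2) = 1+, giving Re = +3.
Ligands are named alphabetically: bipyridine before ethylenediamine before iodo.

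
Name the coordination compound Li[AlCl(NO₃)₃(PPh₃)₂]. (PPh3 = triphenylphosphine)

lithium chlorotrinitratobis(triphenylphosphine)aluminate(III)

The 1 lithium counter-ion carries a total charge of +1, so each complex ion is 1−.
Ligand charges: 1×chloro (-1 each), 3×nitrato (-1 each), 2×triphenylphosphine (neutral); total -4. So Al + (-4) = 1−, giving Al = +3.
Ligands are named alphabetically: chloro before nitrato before triphenylphosphine.
The complex ion is anionic, so aluminium takes the -ate form aluminate(III).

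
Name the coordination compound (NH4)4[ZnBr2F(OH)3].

The 4 ammonium counter-ions carry a total charge of +4, so each complex ion is 4−.
Ligand charges: 1×fluoro (-1 each), 2×bromo (-1 each), 3×hydroxo (-1 each); total -6. So Zn + (-6) = 4−, giving Zn = +2.
Ligands are named alphabetically: bromo before fluoro before hydroxo.
The complex ion is anionic, so zinc takes the -ate form zincate(II).

ammonium dibromofluorotrihydroxozincate(II)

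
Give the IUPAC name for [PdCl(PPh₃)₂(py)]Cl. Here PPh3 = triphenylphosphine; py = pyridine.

The 1 chloride counter-ion carries a total charge of -1, so each complex ion is 1+.
Ligand charges: 2×triphenylphosphine (neutral), 1×chloro (-1 each), 1×pyridine (neutral); total -1. So Pd + (-1) = 1+, giving Pd = +2.
Ligands are named alphabetically: chloro before pyridine before triphenylphosphine.

chloro(pyridine)bis(triphenylphosphine)palladium(II) chloride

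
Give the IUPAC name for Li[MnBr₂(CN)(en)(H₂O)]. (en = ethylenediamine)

The 1 lithium counter-ion carries a total charge of +1, so each complex ion is 1−.
Ligand charges: 1×cyano (-1 each), 1×ethylenediamine (neutral), 1×aqua (neutral), 2×bromo (-1 each); total -3. So Mn + (-3) = 1−, giving Mn = +2.
The complex ion is anionic, so manganese takes the -ate form manganate(II).

lithium aquadibromocyano(ethylenediamine)manganate(II)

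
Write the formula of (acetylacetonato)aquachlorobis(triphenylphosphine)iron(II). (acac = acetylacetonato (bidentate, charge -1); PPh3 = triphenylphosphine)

Ligands: 1 aqua (H2O, neutral), 1 acetylacetonato (acac, -1), 1 chloro (Cl, -1), 2 triphenylphosphine (PPh3, neutral). Ligand charge sum = -2.
With Fe in oxidation state +2, the complex ion is [Fe...].

[Fe(acac)Cl(H2O)(PPh3)2]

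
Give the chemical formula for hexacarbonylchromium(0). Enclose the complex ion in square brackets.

Ligands: 6 carbonyl (CO, neutral). Ligand charge sum = 0.
With Cr in oxidation state 0, the complex ion is [Cr...].

[Cr(CO)6]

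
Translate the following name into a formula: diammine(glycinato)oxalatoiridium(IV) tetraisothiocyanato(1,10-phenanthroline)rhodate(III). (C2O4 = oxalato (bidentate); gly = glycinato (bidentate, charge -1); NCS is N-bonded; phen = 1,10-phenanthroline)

Cation [Ir…]: ligand charges -3, Ir(IV) ⇒ ion charge 1+.
Anion [Rh…]: ligand charges -4, Rh(III) ⇒ ion charge 1−.

[Ir(C2O4)(gly)(NH3)2][Rh(NCS)4(phen)]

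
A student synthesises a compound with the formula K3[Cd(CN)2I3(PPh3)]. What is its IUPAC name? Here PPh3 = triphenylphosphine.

potassium dicyanotriiodo(triphenylphosphine)cadmate(II)

The 3 potassium counter-ions carry a total charge of +3, so each complex ion is 3−.
Ligand charges: 1×triphenylphosphine (neutral), 3×iodo (-1 each), 2×cyano (-1 each); total -5. So Cd + (-5) = 3−, giving Cd = +2.
The complex ion is anionic, so cadmium takes the -ate form cadmate(II).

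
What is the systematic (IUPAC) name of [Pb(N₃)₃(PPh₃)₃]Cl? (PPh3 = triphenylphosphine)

The 1 chloride counter-ion carries a total charge of -1, so each complex ion is 1+.
Ligand charges: 3×triphenylphosphine (neutral), 3×azido (-1 each); total -3. So Pb + (-3) = 1+, giving Pb = +4.
Ligands are named alphabetically: azido before triphenylphosphine.

triazidotris(triphenylphosphine)lead(IV) chloride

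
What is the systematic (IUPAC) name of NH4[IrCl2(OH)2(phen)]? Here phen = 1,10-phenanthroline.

ammonium dichlorodihydroxo(1,10-phenanthroline)iridate(III)

The 1 ammonium counter-ion carries a total charge of +1, so each complex ion is 1−.
Ligand charges: 2×hydroxo (-1 each), 2×chloro (-1 each), 1×1,10-phenanthroline (neutral); total -4. So Ir + (-4) = 1−, giving Ir = +3.
The complex ion is anionic, so iridium takes the -ate form iridate(III).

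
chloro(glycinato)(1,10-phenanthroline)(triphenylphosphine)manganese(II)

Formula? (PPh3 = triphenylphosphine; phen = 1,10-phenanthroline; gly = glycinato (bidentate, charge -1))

[MnCl(gly)(phen)(PPh3)]

Ligands: 1 chloro (Cl, -1), 1 triphenylphosphine (PPh3, neutral), 1 1,10-phenanthroline (phen, neutral), 1 glycinato (gly, -1). Ligand charge sum = -2.
With Mn in oxidation state +2, the complex ion is [Mn...].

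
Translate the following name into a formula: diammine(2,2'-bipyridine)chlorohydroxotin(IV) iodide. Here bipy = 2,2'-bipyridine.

[Sn(bipy)Cl(NH3)2(OH)]I2

Ligands: 2 ammine (NH3, neutral), 1 hydroxo (OH, -1), 1 chloro (Cl, -1), 1 2,2'-bipyridine (bipy, neutral). Ligand charge sum = -2.
Charge balance with iodide (-1) requires 1 complex ion per 2 iodide.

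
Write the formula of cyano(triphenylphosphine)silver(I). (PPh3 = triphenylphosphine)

Ligands: 1 triphenylphosphine (PPh3, neutral), 1 cyano (CN, -1). Ligand charge sum = -1.
With Ag in oxidation state +1, the complex ion is [Ag...].

[Ag(CN)(PPh3)]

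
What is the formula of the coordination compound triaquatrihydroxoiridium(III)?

[Ir(H2O)3(OH)3]

Ligands: 3 aqua (H2O, neutral), 3 hydroxo (OH, -1). Ligand charge sum = -3.
With Ir in oxidation state +3, the complex ion is [Ir...].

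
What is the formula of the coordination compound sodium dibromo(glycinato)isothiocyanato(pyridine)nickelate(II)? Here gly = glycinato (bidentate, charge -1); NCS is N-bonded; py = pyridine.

Na2[NiBr2(gly)(NCS)(py)]

Ligands: 2 bromo (Br, -1), 1 glycinato (gly, -1), 1 isothiocyanato (NCS, -1), 1 pyridine (py, neutral). Ligand charge sum = -4.
With Ni in oxidation state +2, the complex ion is [Ni...]^2−.
Charge balance with sodium (+1) requires 1 complex ion per 2 sodium.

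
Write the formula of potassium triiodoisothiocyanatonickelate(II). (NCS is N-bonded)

Ligands: 3 iodo (I, -1), 1 isothiocyanato (NCS, -1). Ligand charge sum = -4.
Charge balance with potassium (+1) requires 1 complex ion per 2 potassium.

K2[NiI3(NCS)]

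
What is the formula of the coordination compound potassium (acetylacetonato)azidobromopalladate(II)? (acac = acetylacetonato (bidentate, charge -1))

K[Pd(acac)Br(N3)]

Ligands: 1 azido (N3, -1), 1 bromo (Br, -1), 1 acetylacetonato (acac, -1). Ligand charge sum = -3.
With Pd in oxidation state +2, the complex ion is [Pd...]^1−.
Charge balance with potassium (+1) requires 1 complex ion per 1 potassium.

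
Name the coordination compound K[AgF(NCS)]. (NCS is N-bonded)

potassium fluoroisothiocyanatoargentate(I)

The 1 potassium counter-ion carries a total charge of +1, so each complex ion is 1−.
Ligand charges: 1×isothiocyanato (-1 each), 1×fluoro (-1 each); total -2. So Ag + (-2) = 1−, giving Ag = +1.
Ligands are named alphabetically: fluoro before isothiocyanato.
The complex ion is anionic, so silver takes the -ate form argentate(I).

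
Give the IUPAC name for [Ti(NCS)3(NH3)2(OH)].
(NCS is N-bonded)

diamminehydroxotriisothiocyanatotitanium(IV)

There is no counter-ion, so the complex is neutral overall.
Ligand charges: 1×hydroxo (-1 each), 2×ammine (neutral), 3×isothiocyanato (-1 each); total -4. So Ti + (-4) = 0, giving Ti = +4.
Ligands are named alphabetically: ammine before hydroxo before isothiocyanato.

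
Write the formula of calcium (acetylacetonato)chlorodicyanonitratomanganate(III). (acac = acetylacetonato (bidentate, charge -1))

Ligands: 2 cyano (CN, -1), 1 acetylacetonato (acac, -1), 1 chloro (Cl, -1), 1 nitrato (NO3, -1). Ligand charge sum = -5.
Charge balance with calcium (+2) requires 1 complex ion per 1 calcium.

Ca[Mn(acac)Cl(CN)2(NO3)]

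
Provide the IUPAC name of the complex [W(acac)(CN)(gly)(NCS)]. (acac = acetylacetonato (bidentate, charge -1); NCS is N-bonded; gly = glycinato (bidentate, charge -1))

(acetylacetonato)cyano(glycinato)isothiocyanatotungsten(IV)

There is no counter-ion, so the complex is neutral overall.
Ligand charges: 1×cyano (-1 each), 1×acetylacetonato (-1 each), 1×isothiocyanato (-1 each), 1×glycinato (-1 each); total -4. So W + (-4) = 0, giving W = +4.
Ligands are named alphabetically: acetylacetonato before cyano before glycinato before isothiocyanato.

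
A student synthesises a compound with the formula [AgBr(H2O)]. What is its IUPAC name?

aquabromosilver(I)

There is no counter-ion, so the complex is neutral overall.
Ligand charges: 1×aqua (neutral), 1×bromo (-1 each); total -1. So Ag + (-1) = 0, giving Ag = +1.
Ligands are named alphabetically: aqua before bromo.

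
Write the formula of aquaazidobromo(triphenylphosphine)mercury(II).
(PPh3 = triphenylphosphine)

Ligands: 1 triphenylphosphine (PPh3, neutral), 1 azido (N3, -1), 1 aqua (H2O, neutral), 1 bromo (Br, -1). Ligand charge sum = -2.
With Hg in oxidation state +2, the complex ion is [Hg...].

[HgBr(H2O)(N3)(PPh3)]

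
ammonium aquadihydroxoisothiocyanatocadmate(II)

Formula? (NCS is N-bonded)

NH4[Cd(H2O)(NCS)(OH)2]

Ligands: 1 isothiocyanato (NCS, -1), 2 hydroxo (OH, -1), 1 aqua (H2O, neutral). Ligand charge sum = -3.
With Cd in oxidation state +2, the complex ion is [Cd...]^1−.
Charge balance with ammonium (+1) requires 1 complex ion per 1 ammonium.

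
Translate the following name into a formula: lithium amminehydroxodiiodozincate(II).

Li[ZnI2(NH3)(OH)]

Ligands: 1 ammine (NH3, neutral), 2 iodo (I, -1), 1 hydroxo (OH, -1). Ligand charge sum = -3.
With Zn in oxidation state +2, the complex ion is [Zn...]^1−.
Charge balance with lithium (+1) requires 1 complex ion per 1 lithium.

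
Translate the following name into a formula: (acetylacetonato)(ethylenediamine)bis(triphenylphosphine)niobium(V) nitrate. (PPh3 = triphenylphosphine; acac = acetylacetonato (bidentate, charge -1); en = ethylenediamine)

[Nb(acac)(en)(PPh3)2](NO3)4

Ligands: 2 triphenylphosphine (PPh3, neutral), 1 acetylacetonato (acac, -1), 1 ethylenediamine (en, neutral). Ligand charge sum = -1.
Charge balance with nitrate (-1) requires 1 complex ion per 4 nitrate.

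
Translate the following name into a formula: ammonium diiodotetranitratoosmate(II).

Ligands: 2 iodo (I, -1), 4 nitrato (NO3, -1). Ligand charge sum = -6.
Charge balance with ammonium (+1) requires 1 complex ion per 4 ammonium.

(NH4)4[OsI2(NO3)4]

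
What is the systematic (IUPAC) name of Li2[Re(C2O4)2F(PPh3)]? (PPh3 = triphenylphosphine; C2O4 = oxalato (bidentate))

The 2 lithium counter-ions carry a total charge of +2, so each complex ion is 2−.
Ligand charges: 1×triphenylphosphine (neutral), 2×oxalato (-2 each), 1×fluoro (-1 each); total -5. So Re + (-5) = 2−, giving Re = +3.
The complex ion is anionic, so rhenium takes the -ate form rhenate(III).

lithium fluorodioxalato(triphenylphosphine)rhenate(III)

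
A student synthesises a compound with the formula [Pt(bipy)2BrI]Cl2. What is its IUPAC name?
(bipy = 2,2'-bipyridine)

bis(2,2'-bipyridine)bromoiodoplatinum(IV) chloride

The 2 chloride counter-ions carry a total charge of -2, so each complex ion is 2+.
Ligand charges: 1×bromo (-1 each), 1×iodo (-1 each), 2×2,2'-bipyridine (neutral); total -2. So Pt + (-2) = 2+, giving Pt = +4.
Ligands are named alphabetically: bipyridine before bromo before iodo.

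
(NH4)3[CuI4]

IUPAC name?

ammonium tetraiodocuprate(I)

The 3 ammonium counter-ions carry a total charge of +3, so each complex ion is 3−.
Ligand charges: 4×iodo (-1 each); total -4. So Cu + (-4) = 3−, giving Cu = +1.
The complex ion is anionic, so copper takes the -ate form cuprate(I).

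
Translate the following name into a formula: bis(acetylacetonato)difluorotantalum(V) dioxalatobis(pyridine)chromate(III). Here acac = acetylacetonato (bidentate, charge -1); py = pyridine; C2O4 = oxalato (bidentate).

Cation [Ta…]: ligand charges -4, Ta(V) ⇒ ion charge 1+.
Anion [Cr…]: ligand charges -4, Cr(III) ⇒ ion charge 1−.
One 1+ cation balances one 1− anion.

[Ta(acac)2F2][Cr(C2O4)2(py)2]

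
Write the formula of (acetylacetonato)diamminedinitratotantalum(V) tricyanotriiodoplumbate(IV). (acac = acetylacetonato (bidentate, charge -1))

Cation [Ta…]: ligand charges -3, Ta(V) ⇒ ion charge 2+.
Anion [Pb…]: ligand charges -6, Pb(IV) ⇒ ion charge 2−.

[Ta(acac)(NH3)2(NO3)2][Pb(CN)3I3]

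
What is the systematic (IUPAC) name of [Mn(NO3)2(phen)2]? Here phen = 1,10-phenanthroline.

There is no counter-ion, so the complex is neutral overall.
Ligand charges: 2×nitrato (-1 each), 2×1,10-phenanthroline (neutral); total -2. So Mn + (-2) = 0, giving Mn = +2.
Ligands are named alphabetically: nitrato before phenanthroline.

dinitratobis(1,10-phenanthroline)manganese(II)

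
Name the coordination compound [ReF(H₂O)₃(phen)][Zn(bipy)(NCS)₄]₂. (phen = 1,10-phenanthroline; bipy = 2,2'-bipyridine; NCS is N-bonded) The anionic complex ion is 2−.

triaquafluoro(1,10-phenanthroline)rhenium(V) (2,2'-bipyridine)tetraisothiocyanatozincate(II)

The complex anion is given as 2−; its ligand charges sum to -4, so Zn = +2.
With 2 anions per cation, the cation must be 2×2 = 4+.
Cation: ligand charges sum to -1; for the ion to be 4+, Re = +5.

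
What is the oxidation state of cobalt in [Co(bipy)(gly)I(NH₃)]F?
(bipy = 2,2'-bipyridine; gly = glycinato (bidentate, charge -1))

1 fluoride outside the brackets (-1 each) → the complex ion is 1+.
Ligand charges: 1×bipy neutral; 1×I = -1; 1×NH3 neutral; 1×gly = -1; sum -2.
Co + (-2) = 1+ ⇒ Co is +3.

+3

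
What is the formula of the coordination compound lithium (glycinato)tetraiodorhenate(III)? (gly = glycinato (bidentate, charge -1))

Li2[Re(gly)I4]

Ligands: 4 iodo (I, -1), 1 glycinato (gly, -1). Ligand charge sum = -5.
With Re in oxidation state +3, the complex ion is [Re...]^2−.
Charge balance with lithium (+1) requires 1 complex ion per 2 lithium.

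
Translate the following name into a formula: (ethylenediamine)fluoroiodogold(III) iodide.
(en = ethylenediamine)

Ligands: 1 iodo (I, -1), 1 ethylenediamine (en, neutral), 1 fluoro (F, -1). Ligand charge sum = -2.
Charge balance with iodide (-1) requires 1 complex ion per 1 iodide.

[Au(en)FI]I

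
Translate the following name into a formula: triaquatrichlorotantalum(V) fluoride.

Ligands: 3 aqua (H2O, neutral), 3 chloro (Cl, -1). Ligand charge sum = -3.
With Ta in oxidation state +5, the complex ion is [Ta...]^2+.
Charge balance with fluoride (-1) requires 1 complex ion per 2 fluoride.

[TaCl3(H2O)3]F2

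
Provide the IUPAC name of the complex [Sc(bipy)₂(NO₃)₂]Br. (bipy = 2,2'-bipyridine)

bis(2,2'-bipyridine)dinitratoscandium(III) bromide

The 1 bromide counter-ion carries a total charge of -1, so each complex ion is 1+.
Ligand charges: 2×nitrato (-1 each), 2×2,2'-bipyridine (neutral); total -2. So Sc + (-2) = 1+, giving Sc = +3.
Ligands are named alphabetically: bipyridine before nitrato.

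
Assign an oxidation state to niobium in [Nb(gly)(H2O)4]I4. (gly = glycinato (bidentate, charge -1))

4 iodide outside the brackets (-1 each) → the complex ion is 4+.
Ligand charges: 1×gly = -1; 4×H2O neutral; sum -1.
Nb + (-1) = 4+ ⇒ Nb is +5.

+5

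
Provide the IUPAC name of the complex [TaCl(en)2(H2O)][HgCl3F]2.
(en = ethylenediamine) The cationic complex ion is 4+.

Both ions are complex: the cation is named first with the plain metal name, the anion second with the -ate form; each ion's ligands are alphabetised independently.
The complex cation is given as 4+; its ligand charges sum to -1, so Ta = +5.
With 2 anions per cation, each anion must be 4/2 = 2−.
Anion: ligand charges sum to -4; for the ion to be 2−, Hg = +2.

aquachlorobis(ethylenediamine)tantalum(V) trichlorofluoromercurate(II)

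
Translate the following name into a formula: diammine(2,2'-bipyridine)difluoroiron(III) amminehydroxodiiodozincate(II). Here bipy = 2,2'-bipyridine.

[Fe(bipy)F2(NH3)2][ZnI2(NH3)(OH)]

Cation [Fe…]: ligand charges -2, Fe(III) ⇒ ion charge 1+.
Anion [Zn…]: ligand charges -3, Zn(II) ⇒ ion charge 1−.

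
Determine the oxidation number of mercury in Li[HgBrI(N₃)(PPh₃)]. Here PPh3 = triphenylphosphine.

1 lithium outside the brackets (+1 each) → the complex ion is 1−.
Ligand charges: 1×PPh3 neutral; 1×N3 = -1; 1×I = -1; 1×Br = -1; sum -3.
Hg + (-3) = 1− ⇒ Hg is +2.

+2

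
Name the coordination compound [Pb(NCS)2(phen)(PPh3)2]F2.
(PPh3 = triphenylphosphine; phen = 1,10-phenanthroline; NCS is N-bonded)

diisothiocyanato(1,10-phenanthroline)bis(triphenylphosphine)lead(IV) fluoride

The 2 fluoride counter-ions carry a total charge of -2, so each complex ion is 2+.
Ligand charges: 2×triphenylphosphine (neutral), 1×1,10-phenanthroline (neutral), 2×isothiocyanato (-1 each); total -2. So Pb + (-2) = 2+, giving Pb = +4.
Ligands are named alphabetically: isothiocyanato before phenanthroline before triphenylphosphine.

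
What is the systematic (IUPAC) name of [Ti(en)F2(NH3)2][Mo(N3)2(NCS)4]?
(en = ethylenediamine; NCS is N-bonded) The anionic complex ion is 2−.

The complex anion is given as 2−; its ligand charges sum to -6, so Mo = +4.
A 1:1 salt means the cation carries the equal and opposite charge, 2+.
Cation: ligand charges sum to -2; for the ion to be 2+, Ti = +4.

diammine(ethylenediamine)difluorotitanium(IV) diazidotetraisothiocyanatomolybdate(IV)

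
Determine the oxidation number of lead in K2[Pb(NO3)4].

2 potassium outside the brackets (+1 each) → the complex ion is 2−.
Ligand charges: 4×NO3 = -4; sum -4.
Pb + (-4) = 2− ⇒ Pb is +2.

+2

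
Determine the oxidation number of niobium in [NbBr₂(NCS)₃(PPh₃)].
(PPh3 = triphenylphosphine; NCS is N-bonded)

No counter-ion: the bracketed complex is neutral.
Ligand charges: 2×Br = -2; 1×PPh3 neutral; 3×NCS = -3; sum -5.
Nb + (-5) = 0 ⇒ Nb is +5.

+5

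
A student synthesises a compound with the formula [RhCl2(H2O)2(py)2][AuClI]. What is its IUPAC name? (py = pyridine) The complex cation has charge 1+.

The complex cation is given as 1+; its ligand charges sum to -2, so Rh = +3.
A 1:1 salt means the anion carries the equal and opposite charge, 1−.
Anion: ligand charges sum to -2; for the ion to be 1−, Au = +1.

diaquadichlorobis(pyridine)rhodium(III) chloroiodoaurate(I)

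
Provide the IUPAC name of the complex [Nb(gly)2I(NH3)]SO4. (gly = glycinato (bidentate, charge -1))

amminebis(glycinato)iodoniobium(V) sulfate

The 1 sulfate counter-ion carries a total charge of -2, so each complex ion is 2+.
Ligand charges: 1×iodo (-1 each), 1×ammine (neutral), 2×glycinato (-1 each); total -3. So Nb + (-3) = 2+, giving Nb = +5.
Ligands are named alphabetically: ammine before glycinato before iodo.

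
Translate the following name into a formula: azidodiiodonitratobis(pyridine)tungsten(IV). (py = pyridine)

Ligands: 1 azido (N3, -1), 2 pyridine (py, neutral), 1 nitrato (NO3, -1), 2 iodo (I, -1). Ligand charge sum = -4.
With W in oxidation state +4, the complex ion is [W...].

[WI2(N3)(NO3)(py)2]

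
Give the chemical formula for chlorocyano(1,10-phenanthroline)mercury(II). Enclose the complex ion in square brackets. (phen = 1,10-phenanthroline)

[HgCl(CN)(phen)]

Ligands: 1 chloro (Cl, -1), 1 1,10-phenanthroline (phen, neutral), 1 cyano (CN, -1). Ligand charge sum = -2.
With Hg in oxidation state +2, the complex ion is [Hg...].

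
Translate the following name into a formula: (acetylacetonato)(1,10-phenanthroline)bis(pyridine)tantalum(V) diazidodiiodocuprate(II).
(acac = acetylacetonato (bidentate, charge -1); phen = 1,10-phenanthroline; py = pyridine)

Cation [Ta…]: ligand charges -1, Ta(V) ⇒ ion charge 4+.
Anion [Cu…]: ligand charges -4, Cu(II) ⇒ ion charge 2−.
One 4+ cation requires 2 of the 2− anion.

[Ta(acac)(phen)(py)2][CuI2(N3)2]2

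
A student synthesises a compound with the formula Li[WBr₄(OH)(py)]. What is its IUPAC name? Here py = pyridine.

The 1 lithium counter-ion carries a total charge of +1, so each complex ion is 1−.
Ligand charges: 1×hydroxo (-1 each), 4×bromo (-1 each), 1×pyridine (neutral); total -5. So W + (-5) = 1−, giving W = +4.
The complex ion is anionic, so tungsten takes the -ate form tungstate(IV).

lithium tetrabromohydroxo(pyridine)tungstate(IV)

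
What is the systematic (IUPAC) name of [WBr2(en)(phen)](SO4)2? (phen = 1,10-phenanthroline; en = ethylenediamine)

dibromo(ethylenediamine)(1,10-phenanthroline)tungsten(VI) sulfate

The 2 sulfate counter-ions carry a total charge of -4, so each complex ion is 4+.
Ligand charges: 2×bromo (-1 each), 1×1,10-phenanthroline (neutral), 1×ethylenediamine (neutral); total -2. So W + (-2) = 4+, giving W = +6.
Ligands are named alphabetically: bromo before ethylenediamine before phenanthroline.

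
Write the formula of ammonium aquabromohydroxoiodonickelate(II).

NH4[NiBr(H2O)I(OH)]

Ligands: 1 aqua (H2O, neutral), 1 iodo (I, -1), 1 hydroxo (OH, -1), 1 bromo (Br, -1). Ligand charge sum = -3.
Charge balance with ammonium (+1) requires 1 complex ion per 1 ammonium.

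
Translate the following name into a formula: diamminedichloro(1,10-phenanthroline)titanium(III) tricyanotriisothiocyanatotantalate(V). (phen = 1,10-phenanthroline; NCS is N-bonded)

[TiCl2(NH3)2(phen)][Ta(CN)3(NCS)3]

Cation [Ti…]: ligand charges -2, Ti(III) ⇒ ion charge 1+.
Anion [Ta…]: ligand charges -6, Ta(V) ⇒ ion charge 1−.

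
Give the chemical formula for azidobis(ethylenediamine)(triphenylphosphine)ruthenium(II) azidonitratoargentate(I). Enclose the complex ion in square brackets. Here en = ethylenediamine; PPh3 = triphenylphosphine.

Cation [Ru…]: ligand charges -1, Ru(II) ⇒ ion charge 1+.
Anion [Ag…]: ligand charges -2, Ag(I) ⇒ ion charge 1−.

[Ru(en)2(N3)(PPh3)][Ag(N3)(NO3)]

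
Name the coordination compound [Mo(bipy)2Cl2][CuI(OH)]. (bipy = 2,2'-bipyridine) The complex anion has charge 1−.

bis(2,2'-bipyridine)dichloromolybdenum(III) hydroxoiodocuprate(I)

Both ions are complex: the cation is named first with the plain metal name, the anion second with the -ate form; each ion's ligands are alphabetised independently.
The complex anion is given as 1−; its ligand charges sum to -2, so Cu = +1.
A 1:1 salt means the cation carries the equal and opposite charge, 1+.
Cation: ligand charges sum to -2; for the ion to be 1+, Mo = +3.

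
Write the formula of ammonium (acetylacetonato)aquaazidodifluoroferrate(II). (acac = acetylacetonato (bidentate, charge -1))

Ligands: 1 aqua (H2O, neutral), 1 azido (N3, -1), 1 acetylacetonato (acac, -1), 2 fluoro (F, -1). Ligand charge sum = -4.
With Fe in oxidation state +2, the complex ion is [Fe...]^2−.
Charge balance with ammonium (+1) requires 1 complex ion per 2 ammonium.

(NH4)2[Fe(acac)F2(H2O)(N3)]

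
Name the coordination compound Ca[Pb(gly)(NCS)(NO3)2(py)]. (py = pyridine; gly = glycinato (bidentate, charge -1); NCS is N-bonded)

calcium (glycinato)isothiocyanatodinitrato(pyridine)plumbate(II)

The 1 calcium counter-ion carries a total charge of +2, so each complex ion is 2−.
Ligand charges: 1×pyridine (neutral), 1×glycinato (-1 each), 2×nitrato (-1 each), 1×isothiocyanato (-1 each); total -4. So Pb + (-4) = 2−, giving Pb = +2.
Ligands are named alphabetically: glycinato before isothiocyanato before nitrato before pyridine.
The complex ion is anionic, so lead takes the -ate form plumbate(II).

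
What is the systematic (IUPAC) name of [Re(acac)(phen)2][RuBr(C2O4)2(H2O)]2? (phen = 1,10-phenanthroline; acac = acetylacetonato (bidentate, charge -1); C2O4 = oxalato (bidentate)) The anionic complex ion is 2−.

(acetylacetonato)bis(1,10-phenanthroline)rhenium(V) aquabromodioxalatoruthenate(III)

The complex anion is given as 2−; its ligand charges sum to -5, so Ru = +3.
With 2 anions per cation, the cation must be 2×2 = 4+.
Cation: ligand charges sum to -1; for the ion to be 4+, Re = +5.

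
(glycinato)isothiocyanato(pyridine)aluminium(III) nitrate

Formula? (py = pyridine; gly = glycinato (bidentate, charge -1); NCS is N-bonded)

[Al(gly)(NCS)(py)]NO3

Ligands: 1 pyridine (py, neutral), 1 glycinato (gly, -1), 1 isothiocyanato (NCS, -1). Ligand charge sum = -2.
Charge balance with nitrate (-1) requires 1 complex ion per 1 nitrate.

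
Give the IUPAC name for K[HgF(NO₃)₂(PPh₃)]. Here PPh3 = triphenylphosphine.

The 1 potassium counter-ion carries a total charge of +1, so each complex ion is 1−.
Ligand charges: 1×triphenylphosphine (neutral), 1×fluoro (-1 each), 2×nitrato (-1 each); total -3. So Hg + (-3) = 1−, giving Hg = +2.
Ligands are named alphabetically: fluoro before nitrato before triphenylphosphine.
The complex ion is anionic, so mercury takes the -ate form mercurate(II).

potassium fluorodinitrato(triphenylphosphine)mercurate(II)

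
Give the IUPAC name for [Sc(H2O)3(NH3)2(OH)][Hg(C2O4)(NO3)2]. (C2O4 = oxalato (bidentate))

diamminetriaquahydroxoscandium(III) dinitratooxalatomercurate(II)

Both ions are complex: the cation is named first with the plain metal name, the anion second with the -ate form; each ion's ligands are alphabetised independently.
Scandium is always +3 in its complexes; the cation's ligand charges sum to -1, so the complex cation is 2+.
A 1:1 salt means the anion carries the equal and opposite charge, 2−.
Anion: ligand charges sum to -4; for the ion to be 2−, Hg = +2.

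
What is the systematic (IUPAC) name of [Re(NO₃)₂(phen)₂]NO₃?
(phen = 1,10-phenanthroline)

dinitratobis(1,10-phenanthroline)rhenium(III) nitrate

The 1 nitrate counter-ion carries a total charge of -1, so each complex ion is 1+.
Ligand charges: 2×nitrato (-1 each), 2×1,10-phenanthroline (neutral); total -2. So Re + (-2) = 1+, giving Re = +3.
Ligands are named alphabetically: nitrato before phenanthroline.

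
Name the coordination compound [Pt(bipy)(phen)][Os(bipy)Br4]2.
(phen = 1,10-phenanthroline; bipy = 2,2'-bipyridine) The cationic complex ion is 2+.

(2,2'-bipyridine)(1,10-phenanthroline)platinum(II) (2,2'-bipyridine)tetrabromoosmate(III)

Both ions are complex: the cation is named first with the plain metal name, the anion second with the -ate form; each ion's ligands are alphabetised independently.
The complex cation is given as 2+; its ligand charges sum to 0, so Pt = +2.
With 2 anions per cation, each anion must be 2/2 = 1−.
Anion: ligand charges sum to -4; for the ion to be 1−, Os = +3.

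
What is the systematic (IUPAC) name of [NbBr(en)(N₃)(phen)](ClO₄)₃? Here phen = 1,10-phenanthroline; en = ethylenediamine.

azidobromo(ethylenediamine)(1,10-phenanthroline)niobium(V) perchlorate

The 3 perchlorate counter-ions carry a total charge of -3, so each complex ion is 3+.
Ligand charges: 1×1,10-phenanthroline (neutral), 1×bromo (-1 each), 1×ethylenediamine (neutral), 1×azido (-1 each); total -2. So Nb + (-2) = 3+, giving Nb = +5.
Ligands are named alphabetically: azido before bromo before ethylenediamine before phenanthroline.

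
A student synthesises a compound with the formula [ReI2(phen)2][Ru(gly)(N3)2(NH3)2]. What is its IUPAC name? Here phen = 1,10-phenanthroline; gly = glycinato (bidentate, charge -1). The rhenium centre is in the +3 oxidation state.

diiodobis(1,10-phenanthroline)rhenium(III) diamminediazido(glycinato)ruthenate(II)

Both ions are complex: the cation is named first with the plain metal name, the anion second with the -ate form; each ion's ligands are alphabetised independently.
Re is given as +3; the cation's ligand charges sum to -2, so the complex cation is 1+.
A 1:1 salt means the anion carries the equal and opposite charge, 1−.
Anion: ligand charges sum to -3; for the ion to be 1−, Ru = +2.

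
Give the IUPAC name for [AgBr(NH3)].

There is no counter-ion, so the complex is neutral overall.
Ligand charges: 1×ammine (neutral), 1×bromo (-1 each); total -1. So Ag + (-1) = 0, giving Ag = +1.
Ligands are named alphabetically: ammine before bromo.

amminebromosilver(I)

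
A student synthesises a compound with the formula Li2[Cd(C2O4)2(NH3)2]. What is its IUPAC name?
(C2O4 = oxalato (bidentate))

The 2 lithium counter-ions carry a total charge of +2, so each complex ion is 2−.
Ligand charges: 2×oxalato (-2 each), 2×ammine (neutral); total -4. So Cd + (-4) = 2−, giving Cd = +2.
The complex ion is anionic, so cadmium takes the -ate form cadmate(II).

lithium diamminedioxalatocadmate(II)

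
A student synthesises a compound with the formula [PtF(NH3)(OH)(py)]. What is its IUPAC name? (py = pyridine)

There is no counter-ion, so the complex is neutral overall.
Ligand charges: 1×pyridine (neutral), 1×hydroxo (-1 each), 1×fluoro (-1 each), 1×ammine (neutral); total -2. So Pt + (-2) = 0, giving Pt = +2.
Ligands are named alphabetically: ammine before fluoro before hydroxo before pyridine.

amminefluorohydroxo(pyridine)platinum(II)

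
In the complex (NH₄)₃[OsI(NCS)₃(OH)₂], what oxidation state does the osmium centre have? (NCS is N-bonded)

+3

3 ammonium outside the brackets (+1 each) → the complex ion is 3−.
Ligand charges: 3×NCS = -3; 2×OH = -2; 1×I = -1; sum -6.
Os + (-6) = 3− ⇒ Os is +3.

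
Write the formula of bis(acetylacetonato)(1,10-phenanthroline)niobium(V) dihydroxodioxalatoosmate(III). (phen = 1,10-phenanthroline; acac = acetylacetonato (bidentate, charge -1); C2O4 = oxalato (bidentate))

Cation [Nb…]: ligand charges -2, Nb(V) ⇒ ion charge 3+.
Anion [Os…]: ligand charges -6, Os(III) ⇒ ion charge 3−.

[Nb(acac)2(phen)][Os(C2O4)2(OH)2]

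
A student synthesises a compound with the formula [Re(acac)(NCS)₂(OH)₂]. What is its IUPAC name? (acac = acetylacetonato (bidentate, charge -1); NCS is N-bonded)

There is no counter-ion, so the complex is neutral overall.
Ligand charges: 1×acetylacetonato (-1 each), 2×hydroxo (-1 each), 2×isothiocyanato (-1 each); total -5. So Re + (-5) = 0, giving Re = +5.
Ligands are named alphabetically: acetylacetonato before hydroxo before isothiocyanato.

(acetylacetonato)dihydroxodiisothiocyanatorhenium(V)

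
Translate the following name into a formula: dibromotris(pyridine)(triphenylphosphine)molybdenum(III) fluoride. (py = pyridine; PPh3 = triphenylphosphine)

[MoBr2(PPh3)(py)3]F

Ligands: 3 pyridine (py, neutral), 2 bromo (Br, -1), 1 triphenylphosphine (PPh3, neutral). Ligand charge sum = -2.
With Mo in oxidation state +3, the complex ion is [Mo...]^1+.
Charge balance with fluoride (-1) requires 1 complex ion per 1 fluoride.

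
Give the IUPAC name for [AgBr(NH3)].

There is no counter-ion, so the complex is neutral overall.
Ligand charges: 1×bromo (-1 each), 1×ammine (neutral); total -1. So Ag + (-1) = 0, giving Ag = +1.
Ligands are named alphabetically: ammine before bromo.

amminebromosilver(I)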